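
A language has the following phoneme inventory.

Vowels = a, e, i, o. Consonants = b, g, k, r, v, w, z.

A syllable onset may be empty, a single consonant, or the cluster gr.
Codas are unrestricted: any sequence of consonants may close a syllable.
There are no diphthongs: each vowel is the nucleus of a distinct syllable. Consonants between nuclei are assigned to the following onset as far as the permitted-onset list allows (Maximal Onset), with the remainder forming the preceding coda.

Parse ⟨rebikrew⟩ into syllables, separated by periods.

re.bik.rew

The vowels are e, i, e — 3 nuclei, so 3 syllables.
/e…i/ gap (V1→V2): /b/ → onset of the next syllable (single consonants are always licit onsets).
/i…e/ gap (V2→V3): /kr/; trying suffixes from longest down, /r/ is the first permitted one, so coda /k/ | onset /r/.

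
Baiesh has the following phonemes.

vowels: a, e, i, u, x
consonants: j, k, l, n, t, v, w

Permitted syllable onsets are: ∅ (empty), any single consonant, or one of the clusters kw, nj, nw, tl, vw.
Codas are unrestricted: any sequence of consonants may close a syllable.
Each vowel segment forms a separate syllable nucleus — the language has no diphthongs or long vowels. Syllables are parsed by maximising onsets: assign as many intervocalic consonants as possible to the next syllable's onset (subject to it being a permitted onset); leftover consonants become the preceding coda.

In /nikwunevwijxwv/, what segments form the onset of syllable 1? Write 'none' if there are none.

n

The vowels are i, u, e, i, x — 5 nuclei, so 5 syllables.
Between /i/ (V1) and /u/ (V2): /kw/ — entire cluster is a permitted onset → onset /kw/, coda ∅.
Between /u/ (V2) and /e/ (V3): /n/ → onset of the next syllable (single consonants are always licit onsets).
Between /e/ (V3) and /i/ (V4): /vw/ is a licit onset in full, so it all attaches to the next syllable.
Between /i/ (V4) and /x/ (V5): /j/ → onset of the next syllable (single consonants are always licit onsets).
Putting it together: ni.kwu.ne.vwi.jxwv.
Syllable 1 is /ni/: onset /n/, nucleus /i/, coda ∅.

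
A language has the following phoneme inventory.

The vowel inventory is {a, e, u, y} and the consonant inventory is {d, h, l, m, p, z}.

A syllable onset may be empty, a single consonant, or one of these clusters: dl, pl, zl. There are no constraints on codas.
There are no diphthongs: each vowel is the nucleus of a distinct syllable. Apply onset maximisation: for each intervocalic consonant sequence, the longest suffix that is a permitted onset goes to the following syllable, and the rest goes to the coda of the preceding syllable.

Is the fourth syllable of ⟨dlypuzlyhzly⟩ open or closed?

Nuclei (vowels): y, u, y, y → 4 syllables.
V1 /y/ – V2 /u/: /p/ → onset of the next syllable (single consonants are always licit onsets).
V2 /u/ – V3 /y/: /zl/ is a licit onset in full, so it all attaches to the next syllable.
V3 /y/ – V4 /y/: cluster /hzl/ — the longest permitted-onset suffix is /zl/; onset = /zl/, preceding coda = /h/.
Result: dly.pu.zlyh.zly.
Syllable 4 is /zly/; it ends in its nucleus with no coda, so it is open.

open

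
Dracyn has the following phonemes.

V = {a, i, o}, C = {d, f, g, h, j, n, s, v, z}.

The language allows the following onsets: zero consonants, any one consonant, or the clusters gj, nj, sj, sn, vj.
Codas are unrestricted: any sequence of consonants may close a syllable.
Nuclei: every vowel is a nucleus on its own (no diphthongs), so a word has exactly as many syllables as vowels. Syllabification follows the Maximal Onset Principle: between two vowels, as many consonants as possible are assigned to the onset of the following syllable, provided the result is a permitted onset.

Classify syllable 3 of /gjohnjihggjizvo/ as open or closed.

closed

The vowels are o, i, i, o — 4 nuclei, so 4 syllables.
Between /o/ (V1) and /i/ (V2): /hnj/ — longest licit onset from the right is /nj/, leaving /h/ as coda.
Between /i/ (V2) and /i/ (V3): /hggj/; trying suffixes from longest down, /gj/ is the first permitted one, so coda /hg/ | onset /gj/.
Between /i/ (V3) and /o/ (V4): cluster /zv/ — the longest permitted-onset suffix is /v/; onset = /v/, preceding coda = /z/.
Result: gjoh.njihg.gjiz.vo.
Syllable 3 is /gjiz/ with coda /z/, so it is closed.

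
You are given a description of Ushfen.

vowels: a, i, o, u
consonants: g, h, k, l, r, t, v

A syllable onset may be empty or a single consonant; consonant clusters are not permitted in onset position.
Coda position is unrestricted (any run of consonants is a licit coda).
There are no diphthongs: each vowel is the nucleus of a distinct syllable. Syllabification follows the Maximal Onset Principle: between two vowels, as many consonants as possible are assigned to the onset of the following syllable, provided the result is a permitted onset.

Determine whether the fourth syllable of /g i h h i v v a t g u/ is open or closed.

open

Nuclei (vowels): i, i, a, u → 4 syllables.
V1 /i/ – V2 /i/: /hh/; trying suffixes from longest down, /h/ is the first permitted one, so coda /h/ | onset /h/.
V2 /i/ – V3 /a/: /vv/ — longest licit onset from the right is /v/, leaving /v/ as coda.
V3 /a/ – V4 /u/: cluster /tg/ — the longest permitted-onset suffix is /g/; onset = /g/, preceding coda = /t/.
Syllabification: gih.hiv.vat.gu.
Syllable 4 is /gu/; it ends in its nucleus with no coda, so it is open.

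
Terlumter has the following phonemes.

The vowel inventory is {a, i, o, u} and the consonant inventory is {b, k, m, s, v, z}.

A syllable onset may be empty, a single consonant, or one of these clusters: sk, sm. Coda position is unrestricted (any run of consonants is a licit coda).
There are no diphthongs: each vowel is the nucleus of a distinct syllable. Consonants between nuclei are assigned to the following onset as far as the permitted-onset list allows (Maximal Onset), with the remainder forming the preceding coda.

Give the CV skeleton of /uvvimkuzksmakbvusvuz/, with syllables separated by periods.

VC.CVC.CVCC.CCVCC.CVC.CVC

The vowels are u, i, u, a, u, u — 6 nuclei, so 6 syllables.
σ1/σ2 boundary: cluster /vv/ — the longest permitted-onset suffix is /v/; onset = /v/, preceding coda = /v/.
σ2/σ3 boundary: cluster /mk/ — the longest permitted-onset suffix is /k/; onset = /k/, preceding coda = /m/.
σ3/σ4 boundary: /zksm/ splits as /zk/ + /sm/ (/sm/ is the longest suffix that is a licit onset).
σ4/σ5 boundary: cluster /kbv/ — the longest permitted-onset suffix is /v/; onset = /v/, preceding coda = /kb/.
σ5/σ6 boundary: /sv/ — longest licit onset from the right is /v/, leaving /s/ as coda.
Syllabification: uv.vim.kuzk.smakb.vus.vuz.
Mapping each syllable to C/V: /uv/ → VC, /vim/ → CVC, /kuzk/ → CVCC, /smakb/ → CCVCC, /vus/ → CVC, /vuz/ → CVC.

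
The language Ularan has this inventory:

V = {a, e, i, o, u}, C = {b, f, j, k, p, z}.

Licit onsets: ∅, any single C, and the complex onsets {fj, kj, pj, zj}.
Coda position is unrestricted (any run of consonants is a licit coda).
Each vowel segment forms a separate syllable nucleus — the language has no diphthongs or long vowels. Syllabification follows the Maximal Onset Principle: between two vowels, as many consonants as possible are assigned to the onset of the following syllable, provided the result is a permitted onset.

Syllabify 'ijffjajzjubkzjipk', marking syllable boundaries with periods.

Vowels present: i, a, u, i; each is a nucleus, giving 4 syllables.
/i…a/ gap (V1→V2): /jffj/ — longest licit onset from the right is /fj/, leaving /jf/ as coda.
/a…u/ gap (V2→V3): /jzj/ splits as /j/ + /zj/ (/zj/ is the longest suffix that is a licit onset).
/u…i/ gap (V3→V4): /bkzj/; trying suffixes from longest down, /zj/ is the first permitted one, so coda /bk/ | onset /zj/.

ijf.fjaj.zjubk.zjipk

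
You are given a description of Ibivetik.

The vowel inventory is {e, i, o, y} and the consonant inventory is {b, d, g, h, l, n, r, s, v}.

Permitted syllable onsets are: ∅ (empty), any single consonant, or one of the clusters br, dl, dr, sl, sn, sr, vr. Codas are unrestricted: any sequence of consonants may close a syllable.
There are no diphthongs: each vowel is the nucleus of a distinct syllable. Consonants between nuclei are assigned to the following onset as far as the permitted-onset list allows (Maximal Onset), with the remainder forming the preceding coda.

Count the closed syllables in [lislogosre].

0

The vowels are i, o, o, e — 4 nuclei, so 4 syllables.
V1 /i/ – V2 /o/: /sl/ is a licit onset in full, so it all attaches to the next syllable.
V2 /o/ – V3 /o/: just /g/ — single C goes to the following onset.
V3 /o/ – V4 /e/: /sr/ — entire cluster is a permitted onset → onset /sr/, coda ∅.
Result: li.slo.go.sre.
Classifying each syllable: /li/ (open), /slo/ (open), /go/ (open), /sre/ (open).
Closed syllables: 0.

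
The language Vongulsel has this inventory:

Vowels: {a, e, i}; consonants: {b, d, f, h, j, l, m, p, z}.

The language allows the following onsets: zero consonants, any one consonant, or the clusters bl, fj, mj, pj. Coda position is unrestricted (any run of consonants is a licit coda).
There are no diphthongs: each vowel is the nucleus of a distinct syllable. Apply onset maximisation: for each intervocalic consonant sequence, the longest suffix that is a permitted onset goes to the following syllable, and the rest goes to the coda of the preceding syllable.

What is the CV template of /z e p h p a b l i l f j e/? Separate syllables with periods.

CVCC.CV.CCVC.CCV

Nuclei (vowels): e, a, i, e → 4 syllables.
/e…a/ gap (V1→V2): /php/ splits as /ph/ + /p/ (/p/ is the longest suffix that is a licit onset).
/a…i/ gap (V2→V3): /bl/ — entire cluster is a permitted onset → onset /bl/, coda ∅.
/i…e/ gap (V3→V4): /lfj/; trying suffixes from longest down, /fj/ is the first permitted one, so coda /l/ | onset /fj/.
Result: zeph.pa.blil.fje.
Mapping each syllable to C/V: /zeph/ → CVCC, /pa/ → CV, /blil/ → CCVC, /fje/ → CCV.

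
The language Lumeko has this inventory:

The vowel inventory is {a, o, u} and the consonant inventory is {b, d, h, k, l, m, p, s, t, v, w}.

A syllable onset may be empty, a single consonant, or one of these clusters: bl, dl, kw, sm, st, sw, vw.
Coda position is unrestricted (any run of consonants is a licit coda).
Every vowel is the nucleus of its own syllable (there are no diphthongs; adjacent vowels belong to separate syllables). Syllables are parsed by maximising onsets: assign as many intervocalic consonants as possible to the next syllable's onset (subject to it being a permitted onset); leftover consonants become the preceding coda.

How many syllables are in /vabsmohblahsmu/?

Vowels present: a, o, a, u; each is a nucleus, giving 4 syllables.

4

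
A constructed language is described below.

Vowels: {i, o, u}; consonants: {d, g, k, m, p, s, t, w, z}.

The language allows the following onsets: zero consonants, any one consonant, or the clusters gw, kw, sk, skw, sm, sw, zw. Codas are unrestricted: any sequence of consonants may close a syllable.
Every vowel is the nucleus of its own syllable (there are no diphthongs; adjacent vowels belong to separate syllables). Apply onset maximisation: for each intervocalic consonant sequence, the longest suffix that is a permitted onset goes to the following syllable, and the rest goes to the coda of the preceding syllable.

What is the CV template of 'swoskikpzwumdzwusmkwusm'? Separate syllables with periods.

CCV.CCVCC.CCVCC.CCVCC.CCVCC

The vowels are o, i, u, u, u — 5 nuclei, so 5 syllables.
/o…i/ gap (V1→V2): /sk/ is a licit onset in full, so it all attaches to the next syllable.
/i…u/ gap (V2→V3): /kpzw/; trying suffixes from longest down, /zw/ is the first permitted one, so coda /kp/ | onset /zw/.
/u…u/ gap (V3→V4): cluster /mdzw/ — the longest permitted-onset suffix is /zw/; onset = /zw/, preceding coda = /md/.
/u…u/ gap (V4→V5): cluster /smkw/ — the longest permitted-onset suffix is /kw/; onset = /kw/, preceding coda = /sm/.
Result: swo.skikp.zwumd.zwusm.kwusm.
Mapping each syllable to C/V: /swo/ → CCV, /skikp/ → CCVCC, /zwumd/ → CCVCC, /zwusm/ → CCVCC, /kwusm/ → CCVCC.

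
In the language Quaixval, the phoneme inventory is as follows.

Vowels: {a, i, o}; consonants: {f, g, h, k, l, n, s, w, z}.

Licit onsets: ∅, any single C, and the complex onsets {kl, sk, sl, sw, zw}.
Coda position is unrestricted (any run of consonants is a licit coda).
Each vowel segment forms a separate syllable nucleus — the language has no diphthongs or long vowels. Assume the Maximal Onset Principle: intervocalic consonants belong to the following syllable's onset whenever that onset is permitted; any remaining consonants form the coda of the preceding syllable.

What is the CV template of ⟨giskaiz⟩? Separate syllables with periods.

The vowels are i, a, i — 3 nuclei, so 3 syllables.
V1 /i/ – V2 /a/: /sk/ — entire cluster is a permitted onset → onset /sk/, coda ∅.
V2 /a/ – V3 /i/: nothing intervenes; syllable break is V.V.
Putting it together: gi.ska.iz.
Mapping each syllable to C/V: /gi/ → CV, /ska/ → CCV, /iz/ → VC.

CV.CCV.VC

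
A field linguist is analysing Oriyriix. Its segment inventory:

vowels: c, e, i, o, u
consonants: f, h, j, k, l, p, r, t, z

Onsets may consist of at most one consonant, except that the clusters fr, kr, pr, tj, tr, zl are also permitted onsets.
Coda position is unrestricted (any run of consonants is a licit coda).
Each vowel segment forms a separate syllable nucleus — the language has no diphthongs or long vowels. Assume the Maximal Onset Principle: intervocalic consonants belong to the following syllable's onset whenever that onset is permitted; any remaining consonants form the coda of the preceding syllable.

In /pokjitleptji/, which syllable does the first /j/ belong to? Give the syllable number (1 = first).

Vowels present: o, i, e, i; each is a nucleus, giving 4 syllables.
/o…i/ gap (V1→V2): /kj/ — longest licit onset from the right is /j/, leaving /k/ as coda.
/i…e/ gap (V2→V3): /tl/ — longest licit onset from the right is /l/, leaving /t/ as coda.
/e…i/ gap (V3→V4): /ptj/; trying suffixes from longest down, /tj/ is the first permitted one, so coda /p/ | onset /tj/.
Result: pok.jit.lep.tji.
The first /j/ is in the onset of syllable 2 (/jit/).

2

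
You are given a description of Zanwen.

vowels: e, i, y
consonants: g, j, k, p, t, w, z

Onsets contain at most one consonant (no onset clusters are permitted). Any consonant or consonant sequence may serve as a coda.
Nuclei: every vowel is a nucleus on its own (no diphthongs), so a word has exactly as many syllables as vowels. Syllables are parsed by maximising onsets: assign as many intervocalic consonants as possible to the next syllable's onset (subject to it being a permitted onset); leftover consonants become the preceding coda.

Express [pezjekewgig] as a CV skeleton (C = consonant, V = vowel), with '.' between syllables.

Nuclei (vowels): e, e, e, i → 4 syllables.
V1 /e/ – V2 /e/: /zj/ — longest licit onset from the right is /j/, leaving /z/ as coda.
V2 /e/ – V3 /e/: /k/ → onset of the next syllable (single consonants are always licit onsets).
V3 /e/ – V4 /i/: /wg/ — longest licit onset from the right is /g/, leaving /w/ as coda.
Result: pez.je.kew.gig.
Mapping each syllable to C/V: /pez/ → CVC, /je/ → CV, /kew/ → CVC, /gig/ → CVC.

CVC.CV.CVC.CVC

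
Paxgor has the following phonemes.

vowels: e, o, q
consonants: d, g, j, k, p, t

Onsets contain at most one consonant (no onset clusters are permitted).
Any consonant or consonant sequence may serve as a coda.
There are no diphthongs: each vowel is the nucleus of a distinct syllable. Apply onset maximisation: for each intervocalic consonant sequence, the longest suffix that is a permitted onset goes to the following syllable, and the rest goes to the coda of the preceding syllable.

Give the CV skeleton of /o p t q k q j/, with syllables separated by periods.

Vowels present: o, q, q; each is a nucleus, giving 3 syllables.
Between /o/ (V1) and /q/ (V2): cluster /pt/ — the longest permitted-onset suffix is /t/; onset = /t/, preceding coda = /p/.
Between /q/ (V2) and /q/ (V3): /k/ → onset of the next syllable (single consonants are always licit onsets).
Result: op.tq.kqj.
Mapping each syllable to C/V: /op/ → VC, /tq/ → CV, /kqj/ → CVC.

VC.CV.CVC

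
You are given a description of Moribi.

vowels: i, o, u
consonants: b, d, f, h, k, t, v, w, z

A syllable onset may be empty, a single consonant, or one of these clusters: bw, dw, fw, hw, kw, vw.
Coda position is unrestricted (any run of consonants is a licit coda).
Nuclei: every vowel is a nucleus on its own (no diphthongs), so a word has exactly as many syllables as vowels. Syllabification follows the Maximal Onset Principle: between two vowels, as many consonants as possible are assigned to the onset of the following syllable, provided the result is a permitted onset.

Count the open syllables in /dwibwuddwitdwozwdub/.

1

Nuclei (vowels): i, u, i, o, u → 5 syllables.
V1 /i/ – V2 /u/: cluster /bw/ — /bw/ is itself a permitted onset, so the whole cluster goes right; preceding coda = ∅.
V2 /u/ – V3 /i/: /ddw/ splits as /d/ + /dw/ (/dw/ is the longest suffix that is a licit onset).
V3 /i/ – V4 /o/: /tdw/ splits as /t/ + /dw/ (/dw/ is the longest suffix that is a licit onset).
V4 /o/ – V5 /u/: /zwd/ — longest licit onset from the right is /d/, leaving /zw/ as coda.
Syllabification: dwi.bwud.dwit.dwozw.dub.
Classifying each syllable: /dwi/ (open), /bwud/ (closed), /dwit/ (closed), /dwozw/ (closed), /dub/ (closed).
Open syllables: 1.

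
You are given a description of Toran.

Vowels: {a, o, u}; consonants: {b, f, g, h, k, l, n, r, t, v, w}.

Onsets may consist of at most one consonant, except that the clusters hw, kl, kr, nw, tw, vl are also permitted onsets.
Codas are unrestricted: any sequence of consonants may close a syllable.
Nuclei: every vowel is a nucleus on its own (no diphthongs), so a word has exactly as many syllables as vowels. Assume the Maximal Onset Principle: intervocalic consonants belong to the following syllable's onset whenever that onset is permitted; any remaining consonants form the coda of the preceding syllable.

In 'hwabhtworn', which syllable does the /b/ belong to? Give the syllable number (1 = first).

1

Vowels present: a, o; each is a nucleus, giving 2 syllables.
Between /a/ (V1) and /o/ (V2): cluster /bhtw/ — the longest permitted-onset suffix is /tw/; onset = /tw/, preceding coda = /bh/.
Result: hwabh.tworn.
The /b/ is in the coda of syllable 1 (/hwabh/).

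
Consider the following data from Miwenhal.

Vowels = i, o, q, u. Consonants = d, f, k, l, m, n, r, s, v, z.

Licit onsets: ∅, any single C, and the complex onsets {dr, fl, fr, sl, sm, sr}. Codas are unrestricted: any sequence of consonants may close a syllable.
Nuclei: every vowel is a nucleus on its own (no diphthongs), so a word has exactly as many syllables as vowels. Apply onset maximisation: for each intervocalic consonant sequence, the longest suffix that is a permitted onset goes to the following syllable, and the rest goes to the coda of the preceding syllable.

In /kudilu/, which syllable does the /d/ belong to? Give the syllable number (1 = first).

2

Nuclei (vowels): u, i, u → 3 syllables.
V1 /u/ – V2 /i/: /d/ → onset of the next syllable (single consonants are always licit onsets).
V2 /i/ – V3 /u/: /l/ is a single consonant, so it becomes the next onset.
So the parse is ku.di.lu.
The /d/ is in the onset of syllable 2 (/di/).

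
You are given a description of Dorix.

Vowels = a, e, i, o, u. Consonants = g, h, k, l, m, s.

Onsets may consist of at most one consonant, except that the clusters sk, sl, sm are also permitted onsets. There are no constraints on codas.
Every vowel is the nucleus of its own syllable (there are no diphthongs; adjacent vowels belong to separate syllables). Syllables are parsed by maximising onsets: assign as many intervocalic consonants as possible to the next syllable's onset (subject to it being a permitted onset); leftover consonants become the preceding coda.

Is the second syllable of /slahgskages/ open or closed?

Nuclei (vowels): a, a, e → 3 syllables.
V1 /a/ – V2 /a/: /hgsk/; trying suffixes from longest down, /sk/ is the first permitted one, so coda /hg/ | onset /sk/.
V2 /a/ – V3 /e/: /g/ → onset of the next syllable (single consonants are always licit onsets).
Putting it together: slahg.ska.ges.
Syllable 2 is /ska/; it ends in its nucleus with no coda, so it is open.

open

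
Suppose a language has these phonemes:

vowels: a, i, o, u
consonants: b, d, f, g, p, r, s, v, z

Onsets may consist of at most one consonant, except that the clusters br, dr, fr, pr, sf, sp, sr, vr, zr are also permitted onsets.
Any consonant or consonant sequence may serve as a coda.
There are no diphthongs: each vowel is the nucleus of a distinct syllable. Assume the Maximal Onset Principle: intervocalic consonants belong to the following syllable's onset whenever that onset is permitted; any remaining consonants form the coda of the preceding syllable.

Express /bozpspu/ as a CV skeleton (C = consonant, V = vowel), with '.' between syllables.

CVCC.CCV

Nuclei (vowels): o, u → 2 syllables.
Between /o/ (V1) and /u/ (V2): /zpsp/ splits as /zp/ + /sp/ (/sp/ is the longest suffix that is a licit onset).
Result: bozp.spu.
Mapping each syllable to C/V: /bozp/ → CVCC, /spu/ → CCV.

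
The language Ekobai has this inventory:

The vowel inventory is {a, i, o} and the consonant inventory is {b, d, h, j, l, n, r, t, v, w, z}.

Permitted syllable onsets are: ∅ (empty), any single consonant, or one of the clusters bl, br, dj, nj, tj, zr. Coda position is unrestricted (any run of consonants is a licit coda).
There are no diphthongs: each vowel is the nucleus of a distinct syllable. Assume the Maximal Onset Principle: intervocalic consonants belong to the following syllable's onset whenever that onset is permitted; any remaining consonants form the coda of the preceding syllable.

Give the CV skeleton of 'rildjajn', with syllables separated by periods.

The vowels are i, a — 2 nuclei, so 2 syllables.
V1 /i/ – V2 /a/: cluster /ldj/ — the longest permitted-onset suffix is /dj/; onset = /dj/, preceding coda = /l/.
Result: ril.djajn.
Mapping each syllable to C/V: /ril/ → CVC, /djajn/ → CCVCC.

CVC.CCVCC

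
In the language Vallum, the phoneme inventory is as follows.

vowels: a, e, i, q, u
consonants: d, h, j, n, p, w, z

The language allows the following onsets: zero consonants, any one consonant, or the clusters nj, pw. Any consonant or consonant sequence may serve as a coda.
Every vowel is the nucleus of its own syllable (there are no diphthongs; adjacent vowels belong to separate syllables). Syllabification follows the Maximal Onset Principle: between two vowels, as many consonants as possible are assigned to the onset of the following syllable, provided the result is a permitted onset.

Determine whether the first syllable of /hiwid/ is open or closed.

Nuclei (vowels): i, i → 2 syllables.
V1 /i/ – V2 /i/: /w/ → onset of the next syllable (single consonants are always licit onsets).
Syllabification: hi.wid.
Syllable 1 is /hi/; it ends in its nucleus with no coda, so it is open.

open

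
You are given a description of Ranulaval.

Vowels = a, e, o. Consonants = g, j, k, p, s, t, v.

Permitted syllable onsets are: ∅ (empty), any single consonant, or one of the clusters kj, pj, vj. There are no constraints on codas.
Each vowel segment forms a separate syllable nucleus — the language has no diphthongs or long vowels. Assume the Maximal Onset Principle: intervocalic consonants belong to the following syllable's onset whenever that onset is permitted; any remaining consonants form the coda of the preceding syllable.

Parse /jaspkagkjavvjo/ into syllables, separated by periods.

jasp.kag.kjav.vjo

Vowels present: a, a, a, o; each is a nucleus, giving 4 syllables.
Between /a/ (V1) and /a/ (V2): /spk/ splits as /sp/ + /k/ (/k/ is the longest suffix that is a licit onset).
Between /a/ (V2) and /a/ (V3): /gkj/ — longest licit onset from the right is /kj/, leaving /g/ as coda.
Between /a/ (V3) and /o/ (V4): /vvj/; trying suffixes from longest down, /vj/ is the first permitted one, so coda /v/ | onset /vj/.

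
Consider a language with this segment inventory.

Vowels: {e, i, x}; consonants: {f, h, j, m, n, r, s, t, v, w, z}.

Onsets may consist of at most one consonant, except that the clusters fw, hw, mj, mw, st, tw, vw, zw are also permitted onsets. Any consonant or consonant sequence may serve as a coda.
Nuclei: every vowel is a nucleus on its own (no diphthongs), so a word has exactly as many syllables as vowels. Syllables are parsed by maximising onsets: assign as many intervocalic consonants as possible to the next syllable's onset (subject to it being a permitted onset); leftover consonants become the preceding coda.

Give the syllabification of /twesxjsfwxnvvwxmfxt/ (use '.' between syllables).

Nuclei (vowels): e, x, x, x, x → 5 syllables.
σ1/σ2 boundary: /s/ → onset of the next syllable (single consonants are always licit onsets).
σ2/σ3 boundary: /jsfw/; trying suffixes from longest down, /fw/ is the first permitted one, so coda /js/ | onset /fw/.
σ3/σ4 boundary: cluster /nvvw/ — the longest permitted-onset suffix is /vw/; onset = /vw/, preceding coda = /nv/.
σ4/σ5 boundary: /mf/ — longest licit onset from the right is /f/, leaving /m/ as coda.

twe.sxjs.fwxnv.vwxm.fxt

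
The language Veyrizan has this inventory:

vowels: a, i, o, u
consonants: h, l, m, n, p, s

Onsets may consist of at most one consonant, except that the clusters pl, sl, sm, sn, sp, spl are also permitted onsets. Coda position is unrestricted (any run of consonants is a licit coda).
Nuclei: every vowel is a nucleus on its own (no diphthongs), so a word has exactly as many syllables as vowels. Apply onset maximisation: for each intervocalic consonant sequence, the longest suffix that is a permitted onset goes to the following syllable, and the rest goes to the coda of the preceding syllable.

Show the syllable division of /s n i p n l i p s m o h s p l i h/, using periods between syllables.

snipn.lip.smoh.splih

Nuclei (vowels): i, i, o, i → 4 syllables.
Between /i/ (V1) and /i/ (V2): /pnl/ splits as /pn/ + /l/ (/l/ is the longest suffix that is a licit onset).
Between /i/ (V2) and /o/ (V3): cluster /psm/ — the longest permitted-onset suffix is /sm/; onset = /sm/, preceding coda = /p/.
Between /o/ (V3) and /i/ (V4): /hspl/ splits as /h/ + /spl/ (/spl/ is the longest suffix that is a licit onset).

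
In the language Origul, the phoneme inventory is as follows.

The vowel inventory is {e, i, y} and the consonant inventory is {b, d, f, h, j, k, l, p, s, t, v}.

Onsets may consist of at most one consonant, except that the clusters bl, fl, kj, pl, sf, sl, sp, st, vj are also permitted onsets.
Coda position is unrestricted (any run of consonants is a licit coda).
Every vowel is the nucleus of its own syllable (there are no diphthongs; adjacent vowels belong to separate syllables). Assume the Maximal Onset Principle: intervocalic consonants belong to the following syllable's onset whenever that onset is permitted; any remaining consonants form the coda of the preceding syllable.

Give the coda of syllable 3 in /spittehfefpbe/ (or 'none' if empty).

fp

Vowels present: i, e, e, e; each is a nucleus, giving 4 syllables.
/i…e/ gap (V1→V2): /tt/ splits as /t/ + /t/ (/t/ is the longest suffix that is a licit onset).
/e…e/ gap (V2→V3): /hf/; trying suffixes from longest down, /f/ is the first permitted one, so coda /h/ | onset /f/.
/e…e/ gap (V3→V4): /fpb/ splits as /fp/ + /b/ (/b/ is the longest suffix that is a licit onset).
Result: spit.teh.fefp.be.
Syllable 3 is /fefp/: onset /f/, nucleus /e/, coda /fp/.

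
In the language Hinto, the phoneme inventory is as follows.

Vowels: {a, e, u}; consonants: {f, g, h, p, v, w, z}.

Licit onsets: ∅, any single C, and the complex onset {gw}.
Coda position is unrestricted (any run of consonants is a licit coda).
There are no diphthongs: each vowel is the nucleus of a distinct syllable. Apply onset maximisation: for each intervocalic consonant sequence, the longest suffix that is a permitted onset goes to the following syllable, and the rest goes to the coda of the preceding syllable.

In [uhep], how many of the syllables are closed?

1

Nuclei (vowels): u, e → 2 syllables.
σ1/σ2 boundary: just /h/ — single C goes to the following onset.
So the parse is u.hep.
Classifying each syllable: /u/ (open), /hep/ (closed).
Closed syllables: 1.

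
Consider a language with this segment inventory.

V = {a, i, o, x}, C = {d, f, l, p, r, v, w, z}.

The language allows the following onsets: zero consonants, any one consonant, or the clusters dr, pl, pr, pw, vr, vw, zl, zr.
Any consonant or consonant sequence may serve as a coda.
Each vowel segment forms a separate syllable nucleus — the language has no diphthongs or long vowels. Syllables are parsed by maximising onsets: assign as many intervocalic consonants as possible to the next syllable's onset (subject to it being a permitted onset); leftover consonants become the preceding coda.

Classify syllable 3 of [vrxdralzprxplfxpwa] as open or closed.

The vowels are x, a, x, x, a — 5 nuclei, so 5 syllables.
σ1/σ2 boundary: cluster /dr/ — /dr/ is itself a permitted onset, so the whole cluster goes right; preceding coda = ∅.
σ2/σ3 boundary: cluster /lzpr/ — the longest permitted-onset suffix is /pr/; onset = /pr/, preceding coda = /lz/.
σ3/σ4 boundary: /plf/ splits as /pl/ + /f/ (/f/ is the longest suffix that is a licit onset).
σ4/σ5 boundary: /pw/ — entire cluster is a permitted onset → onset /pw/, coda ∅.
So the parse is vrx.dralz.prxpl.fx.pwa.
Syllable 3 is /prxpl/ with coda /pl/, so it is closed.

closed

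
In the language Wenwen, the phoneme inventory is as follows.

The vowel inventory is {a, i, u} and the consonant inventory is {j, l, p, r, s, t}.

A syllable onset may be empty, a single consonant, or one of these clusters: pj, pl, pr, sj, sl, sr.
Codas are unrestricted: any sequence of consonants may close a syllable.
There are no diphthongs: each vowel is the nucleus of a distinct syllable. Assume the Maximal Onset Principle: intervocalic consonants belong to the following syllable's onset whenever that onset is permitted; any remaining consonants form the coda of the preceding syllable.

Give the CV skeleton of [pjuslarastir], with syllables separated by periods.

CCV.CCV.CVC.CVC

The vowels are u, a, a, i — 4 nuclei, so 4 syllables.
Between /u/ (V1) and /a/ (V2): /sl/ is a licit onset in full, so it all attaches to the next syllable.
Between /a/ (V2) and /a/ (V3): just /r/ — single C goes to the following onset.
Between /a/ (V3) and /i/ (V4): /st/ — longest licit onset from the right is /t/, leaving /s/ as coda.
Putting it together: pju.sla.ras.tir.
Mapping each syllable to C/V: /pju/ → CCV, /sla/ → CCV, /ras/ → CVC, /tir/ → CVC.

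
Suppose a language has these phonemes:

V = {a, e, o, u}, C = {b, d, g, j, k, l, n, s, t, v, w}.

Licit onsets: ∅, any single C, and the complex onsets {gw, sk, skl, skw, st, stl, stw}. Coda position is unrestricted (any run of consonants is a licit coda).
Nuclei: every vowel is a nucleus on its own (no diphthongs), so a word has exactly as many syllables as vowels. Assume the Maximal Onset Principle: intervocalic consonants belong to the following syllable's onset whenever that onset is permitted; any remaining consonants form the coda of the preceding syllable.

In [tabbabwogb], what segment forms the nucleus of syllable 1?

The vowels are a, a, o — 3 nuclei, so 3 syllables.
The first nucleus (vowel 1 from the left) is /a/.

a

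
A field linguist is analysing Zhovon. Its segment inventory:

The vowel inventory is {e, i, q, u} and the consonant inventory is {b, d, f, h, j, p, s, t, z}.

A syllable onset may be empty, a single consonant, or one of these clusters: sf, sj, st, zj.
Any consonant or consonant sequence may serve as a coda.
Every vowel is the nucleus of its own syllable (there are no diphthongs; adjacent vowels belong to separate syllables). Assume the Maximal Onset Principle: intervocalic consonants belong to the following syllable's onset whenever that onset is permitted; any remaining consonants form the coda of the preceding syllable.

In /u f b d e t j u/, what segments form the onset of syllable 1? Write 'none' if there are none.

none

The vowels are u, e, u — 3 nuclei, so 3 syllables.
Between /u/ (V1) and /e/ (V2): /fbd/; trying suffixes from longest down, /d/ is the first permitted one, so coda /fb/ | onset /d/.
Between /e/ (V2) and /u/ (V3): /tj/ splits as /t/ + /j/ (/j/ is the longest suffix that is a licit onset).
So the parse is ufb.det.ju.
Syllable 1 is /ufb/: onset ∅, nucleus /u/, coda /fb/.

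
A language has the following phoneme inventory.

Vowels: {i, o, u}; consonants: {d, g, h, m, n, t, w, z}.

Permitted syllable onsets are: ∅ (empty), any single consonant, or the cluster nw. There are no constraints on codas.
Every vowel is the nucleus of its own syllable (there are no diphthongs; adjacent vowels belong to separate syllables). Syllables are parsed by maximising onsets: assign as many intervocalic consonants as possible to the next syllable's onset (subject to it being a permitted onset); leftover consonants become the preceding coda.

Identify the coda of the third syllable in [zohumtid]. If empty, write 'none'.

Nuclei (vowels): o, u, i → 3 syllables.
σ1/σ2 boundary: just /h/ — single C goes to the following onset.
σ2/σ3 boundary: /mt/; trying suffixes from longest down, /t/ is the first permitted one, so coda /m/ | onset /t/.
Syllabification: zo.hum.tid.
Syllable 3 is /tid/: onset /t/, nucleus /i/, coda /d/.

d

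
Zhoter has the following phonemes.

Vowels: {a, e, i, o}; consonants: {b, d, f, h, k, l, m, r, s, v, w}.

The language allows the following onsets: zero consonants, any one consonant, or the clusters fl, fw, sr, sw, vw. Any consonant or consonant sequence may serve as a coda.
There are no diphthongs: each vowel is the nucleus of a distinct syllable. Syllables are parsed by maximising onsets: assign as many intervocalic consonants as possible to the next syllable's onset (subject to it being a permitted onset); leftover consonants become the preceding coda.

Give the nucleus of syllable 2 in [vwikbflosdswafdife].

Nuclei (vowels): i, o, a, i, e → 5 syllables.
The second nucleus (vowel 2 from the left) is /o/.

o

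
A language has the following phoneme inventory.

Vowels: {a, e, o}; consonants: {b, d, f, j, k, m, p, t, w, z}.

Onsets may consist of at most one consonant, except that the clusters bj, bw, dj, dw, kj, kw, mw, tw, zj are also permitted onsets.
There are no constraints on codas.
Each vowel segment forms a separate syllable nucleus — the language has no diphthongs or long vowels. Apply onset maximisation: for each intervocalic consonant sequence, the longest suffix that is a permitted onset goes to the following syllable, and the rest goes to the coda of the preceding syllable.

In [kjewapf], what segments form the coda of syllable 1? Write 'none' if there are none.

Vowels present: e, a; each is a nucleus, giving 2 syllables.
V1 /e/ – V2 /a/: /w/ is a single consonant, so it becomes the next onset.
Putting it together: kje.wapf.
Syllable 1 is /kje/: onset /kj/, nucleus /e/, coda ∅.

none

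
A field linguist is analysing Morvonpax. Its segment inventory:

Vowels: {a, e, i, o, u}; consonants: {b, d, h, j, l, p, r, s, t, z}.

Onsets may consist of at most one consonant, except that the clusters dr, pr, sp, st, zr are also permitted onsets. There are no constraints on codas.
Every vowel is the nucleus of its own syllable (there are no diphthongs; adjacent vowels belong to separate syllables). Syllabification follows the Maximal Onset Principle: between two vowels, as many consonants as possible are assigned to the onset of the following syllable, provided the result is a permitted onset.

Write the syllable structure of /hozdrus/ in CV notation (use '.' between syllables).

CVC.CCVC

Nuclei (vowels): o, u → 2 syllables.
/o…u/ gap (V1→V2): /zdr/ — longest licit onset from the right is /dr/, leaving /z/ as coda.
So the parse is hoz.drus.
Mapping each syllable to C/V: /hoz/ → CVC, /drus/ → CCVC.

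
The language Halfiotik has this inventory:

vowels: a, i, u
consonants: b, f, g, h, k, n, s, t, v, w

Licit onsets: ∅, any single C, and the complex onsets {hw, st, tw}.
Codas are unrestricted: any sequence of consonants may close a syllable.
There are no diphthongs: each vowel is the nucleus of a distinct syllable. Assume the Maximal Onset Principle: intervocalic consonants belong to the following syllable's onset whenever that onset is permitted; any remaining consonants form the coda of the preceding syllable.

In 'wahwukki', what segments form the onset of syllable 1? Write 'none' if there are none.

The vowels are a, u, i — 3 nuclei, so 3 syllables.
Between /a/ (V1) and /u/ (V2): cluster /hw/ — /hw/ is itself a permitted onset, so the whole cluster goes right; preceding coda = ∅.
Between /u/ (V2) and /i/ (V3): /kk/ splits as /k/ + /k/ (/k/ is the longest suffix that is a licit onset).
So the parse is wa.hwuk.ki.
Syllable 1 is /wa/: onset /w/, nucleus /a/, coda ∅.

w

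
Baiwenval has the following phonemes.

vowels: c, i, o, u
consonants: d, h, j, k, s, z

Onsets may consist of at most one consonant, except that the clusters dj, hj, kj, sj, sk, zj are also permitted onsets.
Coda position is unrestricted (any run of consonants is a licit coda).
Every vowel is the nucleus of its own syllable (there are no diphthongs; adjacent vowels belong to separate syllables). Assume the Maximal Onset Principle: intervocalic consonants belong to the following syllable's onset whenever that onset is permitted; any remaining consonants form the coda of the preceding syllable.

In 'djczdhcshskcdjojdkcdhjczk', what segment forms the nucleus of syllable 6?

c

Nuclei (vowels): c, c, c, o, c, c → 6 syllables.
The sixth nucleus (vowel 6 from the left) is /c/.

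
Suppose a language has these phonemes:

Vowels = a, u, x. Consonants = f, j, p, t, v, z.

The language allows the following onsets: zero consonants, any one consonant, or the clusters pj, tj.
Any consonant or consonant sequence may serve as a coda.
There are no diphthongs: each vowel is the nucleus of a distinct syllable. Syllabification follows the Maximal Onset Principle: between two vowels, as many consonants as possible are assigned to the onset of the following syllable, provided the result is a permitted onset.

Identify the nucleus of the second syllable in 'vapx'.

The vowels are a, x — 2 nuclei, so 2 syllables.
The second nucleus (vowel 2 from the left) is /x/.

x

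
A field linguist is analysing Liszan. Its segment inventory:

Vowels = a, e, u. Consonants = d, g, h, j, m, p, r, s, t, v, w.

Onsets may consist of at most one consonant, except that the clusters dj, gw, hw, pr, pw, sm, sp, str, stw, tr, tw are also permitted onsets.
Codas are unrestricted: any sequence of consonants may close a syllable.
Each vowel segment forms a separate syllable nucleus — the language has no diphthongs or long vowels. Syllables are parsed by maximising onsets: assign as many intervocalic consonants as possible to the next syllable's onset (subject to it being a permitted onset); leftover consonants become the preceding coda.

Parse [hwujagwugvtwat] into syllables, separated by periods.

hwu.ja.gwugv.twat

Vowels present: u, a, u, a; each is a nucleus, giving 4 syllables.
/u…a/ gap (V1→V2): /j/ is a single consonant, so it becomes the next onset.
/a…u/ gap (V2→V3): /gw/ — entire cluster is a permitted onset → onset /gw/, coda ∅.
/u…a/ gap (V3→V4): /gvtw/ — longest licit onset from the right is /tw/, leaving /gv/ as coda.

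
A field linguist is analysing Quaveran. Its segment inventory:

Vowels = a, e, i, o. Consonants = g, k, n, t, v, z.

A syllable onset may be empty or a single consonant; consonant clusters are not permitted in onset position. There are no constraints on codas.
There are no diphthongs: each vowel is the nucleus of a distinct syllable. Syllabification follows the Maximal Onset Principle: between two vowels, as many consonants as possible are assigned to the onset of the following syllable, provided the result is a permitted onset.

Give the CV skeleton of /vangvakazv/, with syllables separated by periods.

Nuclei (vowels): a, a, a → 3 syllables.
V1 /a/ – V2 /a/: /ngv/ — longest licit onset from the right is /v/, leaving /ng/ as coda.
V2 /a/ – V3 /a/: /k/ → onset of the next syllable (single consonants are always licit onsets).
Syllabification: vang.va.kazv.
Mapping each syllable to C/V: /vang/ → CVCC, /va/ → CV, /kazv/ → CVCC.

CVCC.CV.CVCC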